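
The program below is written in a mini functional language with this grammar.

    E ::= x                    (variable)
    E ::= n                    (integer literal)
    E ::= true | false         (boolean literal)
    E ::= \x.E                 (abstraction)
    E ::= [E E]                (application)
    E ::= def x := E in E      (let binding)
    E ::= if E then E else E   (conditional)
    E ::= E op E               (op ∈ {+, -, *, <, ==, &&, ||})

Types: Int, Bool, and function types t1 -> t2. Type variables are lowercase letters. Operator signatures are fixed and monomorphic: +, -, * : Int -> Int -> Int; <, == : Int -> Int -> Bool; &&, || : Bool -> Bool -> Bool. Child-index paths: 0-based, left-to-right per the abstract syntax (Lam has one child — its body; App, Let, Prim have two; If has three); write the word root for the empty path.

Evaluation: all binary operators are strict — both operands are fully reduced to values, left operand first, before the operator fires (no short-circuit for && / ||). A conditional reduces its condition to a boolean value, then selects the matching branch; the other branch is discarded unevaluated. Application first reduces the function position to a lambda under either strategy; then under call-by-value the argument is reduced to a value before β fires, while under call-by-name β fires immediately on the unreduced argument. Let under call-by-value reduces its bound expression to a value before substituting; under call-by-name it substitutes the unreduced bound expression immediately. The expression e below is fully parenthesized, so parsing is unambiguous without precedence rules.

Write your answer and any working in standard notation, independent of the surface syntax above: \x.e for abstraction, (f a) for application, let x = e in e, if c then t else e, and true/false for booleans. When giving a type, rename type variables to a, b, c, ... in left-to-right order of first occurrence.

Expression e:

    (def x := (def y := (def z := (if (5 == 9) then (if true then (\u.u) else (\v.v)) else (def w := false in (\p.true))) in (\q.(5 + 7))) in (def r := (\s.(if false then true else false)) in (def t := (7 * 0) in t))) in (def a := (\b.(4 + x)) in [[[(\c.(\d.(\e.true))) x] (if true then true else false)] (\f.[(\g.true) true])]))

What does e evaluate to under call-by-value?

Answer: true

Working:
step 0: (let x = (let y = (let z = (if (5 == 9) then (if true then (\u.u) else (\v.v)) else (let w = false in (\p.true))) in (\q.(5 + 7))) in (let r = (\s.(if false then true else false)) in (let t = (7 * 0) in t))) in (let a = (\b.(4 + x)) in ((((\c.(\d.(\e.true))) x) (if true then true else false)) (\f.((\g.true) true)))))
step 1: [delta@0.0.0.0] (let x = (let y = (let z = (if false then (if true then (\u.u) else (\v.v)) else (let w = false in (\p.true))) in (\q.(5 + 7))) in (let r = (\s.(if false then true else false)) in (let t = (7 * 0) in t))) in (let a = (\b.(4 + x)) in ((((\c.(\d.(\e.true))) x) (if true then true else false)) (\f.((\g.true) true)))))
step 2: [if@0.0.0] (let x = (let y = (let z = (let w = false in (\p.true)) in (\q.(5 + 7))) in (let r = (\s.(if false then true else false)) in (let t = (7 * 0) in t))) in (let a = (\b.(4 + x)) in ((((\c.(\d.(\e.true))) x) (if true then true else false)) (\f.((\g.true) true)))))
step 3: [let@0.0.0] (let x = (let y = (let z = (\p.true) in (\q.(5 + 7))) in (let r = (\s.(if false then true else false)) in (let t = (7 * 0) in t))) in (let a = (\b.(4 + x)) in ((((\c.(\d.(\e.true))) x) (if true then true else false)) (\f.((\g.true) true)))))
step 4: [let@0.0] (let x = (let y = (\q.(5 + 7)) in (let r = (\s.(if false then true else false)) in (let t = (7 * 0) in t))) in (let a = (\b.(4 + x)) in ((((\c.(\d.(\e.true))) x) (if true then true else false)) (\f.((\g.true) true)))))
step 5: [let@0] (let x = (let r = (\s.(if false then true else false)) in (let t = (7 * 0) in t)) in (let a = (\b.(4 + x)) in ((((\c.(\d.(\e.true))) x) (if true then true else false)) (\f.((\g.true) true)))))
step 6: [let@0] (let x = (let t = (7 * 0) in t) in (let a = (\b.(4 + x)) in ((((\c.(\d.(\e.true))) x) (if true then true else false)) (\f.((\g.true) true)))))
step 7: [delta@0.0] (let x = (let t = 0 in t) in (let a = (\b.(4 + x)) in ((((\c.(\d.(\e.true))) x) (if true then true else false)) (\f.((\g.true) true)))))
step 8: [let@0] (let x = 0 in (let a = (\b.(4 + x)) in ((((\c.(\d.(\e.true))) x) (if true then true else false)) (\f.((\g.true) true)))))
step 9: [let@root] (let a = (\b.(4 + 0)) in ((((\c.(\d.(\e.true))) 0) (if true then true else false)) (\f.((\g.true) true))))
step 10: [let@root] ((((\c.(\d.(\e.true))) 0) (if true then true else false)) (\f.((\g.true) true)))
step 11: [beta@0.0] (((\d.(\e.true)) (if true then true else false)) (\f.((\g.true) true)))
step 12: [if@0.1] (((\d.(\e.true)) true) (\f.((\g.true) true)))
step 13: [beta@0] ((\e.true) (\f.((\g.true) true)))
step 14: [beta@root] true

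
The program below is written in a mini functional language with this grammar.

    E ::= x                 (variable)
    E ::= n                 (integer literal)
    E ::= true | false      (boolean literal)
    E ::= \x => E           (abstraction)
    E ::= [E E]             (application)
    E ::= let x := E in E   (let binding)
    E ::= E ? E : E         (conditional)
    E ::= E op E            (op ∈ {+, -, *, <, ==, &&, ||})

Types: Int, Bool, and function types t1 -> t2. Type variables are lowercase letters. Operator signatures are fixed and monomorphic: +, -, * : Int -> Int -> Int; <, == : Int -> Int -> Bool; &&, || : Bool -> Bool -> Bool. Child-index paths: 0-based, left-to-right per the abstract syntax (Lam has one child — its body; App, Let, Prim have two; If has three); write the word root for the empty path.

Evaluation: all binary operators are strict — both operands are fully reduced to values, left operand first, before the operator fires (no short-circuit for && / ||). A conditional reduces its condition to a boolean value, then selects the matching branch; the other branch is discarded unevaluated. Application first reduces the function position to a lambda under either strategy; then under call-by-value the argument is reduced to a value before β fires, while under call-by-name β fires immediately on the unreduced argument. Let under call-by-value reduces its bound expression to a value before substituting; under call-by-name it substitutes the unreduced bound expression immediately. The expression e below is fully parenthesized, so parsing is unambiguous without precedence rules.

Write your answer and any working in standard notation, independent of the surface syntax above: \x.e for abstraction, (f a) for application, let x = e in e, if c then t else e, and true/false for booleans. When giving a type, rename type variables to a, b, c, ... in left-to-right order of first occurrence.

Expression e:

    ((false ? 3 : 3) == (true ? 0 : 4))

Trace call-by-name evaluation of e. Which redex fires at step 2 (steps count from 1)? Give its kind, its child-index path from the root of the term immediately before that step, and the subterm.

Answer: if at 1 : (if true then 0 else 4)

Working:
step 0: ((if false then 3 else 3) == (if true then 0 else 4))
step 1: [if@0] (3 == (if true then 0 else 4))
step 2: [if@1] (3 == 0)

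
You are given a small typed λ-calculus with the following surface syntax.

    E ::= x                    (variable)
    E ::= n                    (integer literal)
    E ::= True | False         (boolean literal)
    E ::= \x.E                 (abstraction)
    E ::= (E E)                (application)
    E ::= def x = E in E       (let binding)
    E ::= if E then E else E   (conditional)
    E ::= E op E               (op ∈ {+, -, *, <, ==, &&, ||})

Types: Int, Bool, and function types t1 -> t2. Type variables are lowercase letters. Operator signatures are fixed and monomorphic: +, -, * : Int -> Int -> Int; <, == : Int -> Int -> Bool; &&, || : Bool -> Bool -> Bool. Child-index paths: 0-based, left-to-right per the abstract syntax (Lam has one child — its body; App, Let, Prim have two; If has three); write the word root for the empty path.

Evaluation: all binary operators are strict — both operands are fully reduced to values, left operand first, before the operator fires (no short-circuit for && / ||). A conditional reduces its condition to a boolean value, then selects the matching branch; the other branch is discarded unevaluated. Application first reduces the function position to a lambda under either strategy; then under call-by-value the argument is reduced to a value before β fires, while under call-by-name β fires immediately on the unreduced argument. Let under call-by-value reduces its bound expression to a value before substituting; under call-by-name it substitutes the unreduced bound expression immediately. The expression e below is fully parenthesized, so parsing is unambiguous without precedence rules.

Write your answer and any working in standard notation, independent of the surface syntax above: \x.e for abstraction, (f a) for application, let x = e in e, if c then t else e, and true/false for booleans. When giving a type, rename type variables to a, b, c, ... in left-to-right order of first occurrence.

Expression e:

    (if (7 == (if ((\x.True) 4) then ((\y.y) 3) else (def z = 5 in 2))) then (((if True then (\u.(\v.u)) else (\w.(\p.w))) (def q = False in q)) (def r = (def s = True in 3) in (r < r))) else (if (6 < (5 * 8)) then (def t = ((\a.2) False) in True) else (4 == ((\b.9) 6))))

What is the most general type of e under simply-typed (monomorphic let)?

Derivation:
  unify Int ~ Int
\x._ : a -> Bool
  unify a -> Bool ~ Int -> b
  unify a ~ Int
  unify Bool ~ b
_ _ : Bool
  unify Bool ~ Bool
y : c
\y._ : c -> c
  unify c -> c ~ Int -> d
  unify c ~ Int
  unify Int ~ d
_ _ : Int
let z : Int
  unify Int ~ Int
  unify Int ~ Int
  unify Bool ~ Bool
  unify Bool ~ Bool
u : e
\v._ : f -> e
\u._ : e -> f -> e
w : g
\p._ : h -> g
\w._ : g -> h -> g
  unify e -> f -> e ~ g -> h -> g
  unify e ~ g
  unify f -> g ~ h -> g
  unify f ~ h
  unify g ~ g
let q : Bool
q : Bool
  unify g -> h -> g ~ Bool -> i
  unify g ~ Bool
  unify h -> Bool ~ i
_ _ : h -> Bool
let s : Bool
let r : Int
r : Int
  unify Int ~ Int
r : Int
  unify Int ~ Int
  unify h -> Bool ~ Bool -> j
  unify h ~ Bool
  unify Bool ~ j
_ _ : Bool
  unify Int ~ Int
  unify Int ~ Int
  unify Int ~ Int
  unify Int ~ Int
  unify Bool ~ Bool
\a._ : k -> Int
  unify k -> Int ~ Bool -> l
  unify k ~ Bool
  unify Int ~ l
_ _ : Int
let t : Int
  unify Int ~ Int
\b._ : m -> Int
  unify m -> Int ~ Int -> n
  unify m ~ Int
  unify Int ~ n
_ _ : Int
  unify Int ~ Int
  unify Bool ~ Bool
  unify Bool ~ Bool

Answer: Bool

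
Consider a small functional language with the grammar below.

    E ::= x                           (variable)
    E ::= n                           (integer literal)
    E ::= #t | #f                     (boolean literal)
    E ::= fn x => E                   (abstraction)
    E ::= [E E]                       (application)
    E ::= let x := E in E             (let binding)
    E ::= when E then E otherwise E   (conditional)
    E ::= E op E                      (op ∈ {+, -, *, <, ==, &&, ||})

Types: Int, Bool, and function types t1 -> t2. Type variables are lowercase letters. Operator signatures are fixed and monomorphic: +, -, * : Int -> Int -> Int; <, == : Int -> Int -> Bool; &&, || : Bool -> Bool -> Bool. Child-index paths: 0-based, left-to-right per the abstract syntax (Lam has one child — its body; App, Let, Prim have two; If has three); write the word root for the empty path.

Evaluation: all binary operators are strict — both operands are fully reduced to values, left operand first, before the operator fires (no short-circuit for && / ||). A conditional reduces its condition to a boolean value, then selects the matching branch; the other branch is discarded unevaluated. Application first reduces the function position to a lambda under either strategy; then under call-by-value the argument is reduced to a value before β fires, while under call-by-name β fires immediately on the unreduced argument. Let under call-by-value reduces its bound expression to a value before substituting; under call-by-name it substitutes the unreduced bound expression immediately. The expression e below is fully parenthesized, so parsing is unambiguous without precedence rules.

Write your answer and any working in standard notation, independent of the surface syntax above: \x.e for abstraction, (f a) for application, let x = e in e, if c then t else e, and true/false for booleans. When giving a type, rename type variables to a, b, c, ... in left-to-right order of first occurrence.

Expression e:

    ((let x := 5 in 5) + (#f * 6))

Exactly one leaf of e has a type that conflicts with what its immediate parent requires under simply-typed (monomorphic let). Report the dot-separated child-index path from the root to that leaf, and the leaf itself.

Derivation:
let x : Int
  unify Int ~ Int
  unify Bool ~ Int
  FAIL: mismatch Bool ~ Int

Answer: 1.0 : false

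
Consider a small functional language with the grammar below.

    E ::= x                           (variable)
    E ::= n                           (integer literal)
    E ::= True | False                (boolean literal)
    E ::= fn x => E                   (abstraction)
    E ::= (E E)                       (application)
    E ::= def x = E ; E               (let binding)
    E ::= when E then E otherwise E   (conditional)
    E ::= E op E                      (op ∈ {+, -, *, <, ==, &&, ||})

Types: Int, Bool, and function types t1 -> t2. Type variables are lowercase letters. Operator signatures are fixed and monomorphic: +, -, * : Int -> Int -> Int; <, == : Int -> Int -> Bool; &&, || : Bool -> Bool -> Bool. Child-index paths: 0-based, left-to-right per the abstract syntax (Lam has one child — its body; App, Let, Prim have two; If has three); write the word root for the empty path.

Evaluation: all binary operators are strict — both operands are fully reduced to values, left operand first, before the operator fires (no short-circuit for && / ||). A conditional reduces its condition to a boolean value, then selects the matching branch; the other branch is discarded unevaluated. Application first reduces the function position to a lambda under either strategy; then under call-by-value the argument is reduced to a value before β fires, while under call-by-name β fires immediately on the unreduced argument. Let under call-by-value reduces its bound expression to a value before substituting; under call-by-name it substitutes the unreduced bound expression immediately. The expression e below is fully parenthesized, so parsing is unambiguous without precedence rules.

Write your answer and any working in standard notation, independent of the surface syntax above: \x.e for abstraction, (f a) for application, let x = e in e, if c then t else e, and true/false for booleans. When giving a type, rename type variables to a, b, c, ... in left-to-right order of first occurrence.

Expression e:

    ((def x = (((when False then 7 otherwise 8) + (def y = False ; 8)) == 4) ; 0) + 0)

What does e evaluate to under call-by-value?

Answer: 0

Trace:
step 0: ((let x = (((if false then 7 else 8) + (let y = false in 8)) == 4) in 0) + 0)
step 1: [if@0.0.0.0] ((let x = ((8 + (let y = false in 8)) == 4) in 0) + 0)
step 2: [let@0.0.0.1] ((let x = ((8 + 8) == 4) in 0) + 0)
step 3: [delta@0.0.0] ((let x = (16 == 4) in 0) + 0)
step 4: [delta@0.0] ((let x = false in 0) + 0)
step 5: [let@0] (0 + 0)
step 6: [delta@root] 0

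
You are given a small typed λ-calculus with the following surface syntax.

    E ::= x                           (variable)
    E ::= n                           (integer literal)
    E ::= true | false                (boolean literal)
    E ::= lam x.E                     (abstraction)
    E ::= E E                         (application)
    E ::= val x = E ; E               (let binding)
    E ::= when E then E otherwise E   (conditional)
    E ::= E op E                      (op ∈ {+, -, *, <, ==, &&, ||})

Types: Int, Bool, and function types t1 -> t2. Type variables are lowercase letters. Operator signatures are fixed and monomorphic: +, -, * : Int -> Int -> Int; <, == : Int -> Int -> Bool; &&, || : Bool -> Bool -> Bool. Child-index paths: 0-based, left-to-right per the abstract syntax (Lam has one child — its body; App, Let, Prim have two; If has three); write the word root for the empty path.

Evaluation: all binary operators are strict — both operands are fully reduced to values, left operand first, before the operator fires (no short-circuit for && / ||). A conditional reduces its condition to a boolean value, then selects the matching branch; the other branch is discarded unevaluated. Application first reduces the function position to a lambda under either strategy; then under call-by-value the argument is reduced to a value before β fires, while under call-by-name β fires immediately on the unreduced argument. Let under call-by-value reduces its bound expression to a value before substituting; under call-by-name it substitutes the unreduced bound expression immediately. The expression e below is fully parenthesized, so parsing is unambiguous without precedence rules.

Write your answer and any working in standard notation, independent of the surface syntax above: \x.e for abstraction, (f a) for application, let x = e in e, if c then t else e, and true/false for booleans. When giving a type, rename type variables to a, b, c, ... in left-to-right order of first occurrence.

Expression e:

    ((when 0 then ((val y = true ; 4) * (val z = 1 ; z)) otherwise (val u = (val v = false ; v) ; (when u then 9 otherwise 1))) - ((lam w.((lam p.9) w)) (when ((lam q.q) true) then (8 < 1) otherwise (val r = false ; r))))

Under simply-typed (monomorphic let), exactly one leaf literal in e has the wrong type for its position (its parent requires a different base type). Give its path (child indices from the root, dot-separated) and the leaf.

Answer: 0.0 : 0

Derivation:
  unify Int ~ Bool
  FAIL: mismatch Int ~ Bool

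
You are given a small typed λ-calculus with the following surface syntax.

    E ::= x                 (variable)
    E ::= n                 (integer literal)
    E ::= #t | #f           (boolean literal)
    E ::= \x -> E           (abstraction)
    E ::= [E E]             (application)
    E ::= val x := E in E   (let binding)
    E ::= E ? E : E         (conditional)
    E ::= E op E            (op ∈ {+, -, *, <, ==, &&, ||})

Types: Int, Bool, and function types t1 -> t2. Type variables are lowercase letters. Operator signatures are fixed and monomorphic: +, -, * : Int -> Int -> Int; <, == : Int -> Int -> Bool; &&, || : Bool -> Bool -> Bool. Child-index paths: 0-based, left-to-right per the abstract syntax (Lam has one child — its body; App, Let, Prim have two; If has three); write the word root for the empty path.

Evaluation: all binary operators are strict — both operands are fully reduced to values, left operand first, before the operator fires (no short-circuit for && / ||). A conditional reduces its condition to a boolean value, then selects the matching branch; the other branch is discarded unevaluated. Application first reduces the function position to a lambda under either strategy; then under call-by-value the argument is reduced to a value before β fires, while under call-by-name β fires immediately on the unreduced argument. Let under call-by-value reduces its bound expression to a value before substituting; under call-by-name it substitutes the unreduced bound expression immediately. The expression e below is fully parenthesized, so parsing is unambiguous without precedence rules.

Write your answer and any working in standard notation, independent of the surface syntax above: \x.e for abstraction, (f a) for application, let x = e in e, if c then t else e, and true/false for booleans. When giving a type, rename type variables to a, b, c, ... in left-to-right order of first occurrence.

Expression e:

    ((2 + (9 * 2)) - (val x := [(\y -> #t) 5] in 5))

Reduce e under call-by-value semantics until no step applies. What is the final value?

Working:
step 0: ((2 + (9 * 2)) - (let x = ((\y.true) 5) in 5))
step 1: [delta@0.1] ((2 + 18) - (let x = ((\y.true) 5) in 5))
step 2: [delta@0] (20 - (let x = ((\y.true) 5) in 5))
step 3: [beta@1.0] (20 - (let x = true in 5))
step 4: [let@1] (20 - 5)
step 5: [delta@root] 15

Answer: 15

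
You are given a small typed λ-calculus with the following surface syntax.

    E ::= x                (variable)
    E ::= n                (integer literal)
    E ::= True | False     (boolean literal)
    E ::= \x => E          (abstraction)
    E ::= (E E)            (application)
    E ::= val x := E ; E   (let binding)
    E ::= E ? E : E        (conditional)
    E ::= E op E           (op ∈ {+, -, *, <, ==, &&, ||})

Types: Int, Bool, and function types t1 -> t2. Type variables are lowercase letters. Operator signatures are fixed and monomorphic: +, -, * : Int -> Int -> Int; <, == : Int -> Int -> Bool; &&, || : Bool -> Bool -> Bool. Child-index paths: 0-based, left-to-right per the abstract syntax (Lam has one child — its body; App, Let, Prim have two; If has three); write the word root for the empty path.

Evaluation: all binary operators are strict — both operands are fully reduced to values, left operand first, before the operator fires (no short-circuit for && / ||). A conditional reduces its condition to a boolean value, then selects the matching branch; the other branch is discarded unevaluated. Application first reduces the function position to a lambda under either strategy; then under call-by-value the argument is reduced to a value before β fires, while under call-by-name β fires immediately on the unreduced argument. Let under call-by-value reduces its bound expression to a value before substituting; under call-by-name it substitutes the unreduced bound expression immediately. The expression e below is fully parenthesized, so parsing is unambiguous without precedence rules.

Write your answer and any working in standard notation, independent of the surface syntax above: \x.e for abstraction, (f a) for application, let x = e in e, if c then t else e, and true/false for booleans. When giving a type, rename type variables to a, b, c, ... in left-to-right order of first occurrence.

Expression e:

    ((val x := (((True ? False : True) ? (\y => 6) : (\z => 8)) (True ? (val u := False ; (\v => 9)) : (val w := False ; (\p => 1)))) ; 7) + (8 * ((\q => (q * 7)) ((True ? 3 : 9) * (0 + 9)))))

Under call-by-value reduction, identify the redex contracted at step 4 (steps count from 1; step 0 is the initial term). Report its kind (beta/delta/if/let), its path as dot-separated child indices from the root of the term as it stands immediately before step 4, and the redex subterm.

Trace:
step 0: ((let x = ((if (if true then false else true) then (\y.6) else (\z.8)) (if true then (let u = false in (\v.9)) else (let w = false in (\p.1)))) in 7) + (8 * ((\q.(q * 7)) ((if true then 3 else 9) * (0 + 9)))))
step 1: [if@0.0.0.0] ((let x = ((if false then (\y.6) else (\z.8)) (if true then (let u = false in (\v.9)) else (let w = false in (\p.1)))) in 7) + (8 * ((\q.(q * 7)) ((if true then 3 else 9) * (0 + 9)))))
step 2: [if@0.0.0] ((let x = ((\z.8) (if true then (let u = false in (\v.9)) else (let w = false in (\p.1)))) in 7) + (8 * ((\q.(q * 7)) ((if true then 3 else 9) * (0 + 9)))))
step 3: [if@0.0.1] ((let x = ((\z.8) (let u = false in (\v.9))) in 7) + (8 * ((\q.(q * 7)) ((if true then 3 else 9) * (0 + 9)))))
step 4: [let@0.0.1] ((let x = ((\z.8) (\v.9)) in 7) + (8 * ((\q.(q * 7)) ((if true then 3 else 9) * (0 + 9)))))

Answer: let at 0.0.1 : (let u = false in (\v.9))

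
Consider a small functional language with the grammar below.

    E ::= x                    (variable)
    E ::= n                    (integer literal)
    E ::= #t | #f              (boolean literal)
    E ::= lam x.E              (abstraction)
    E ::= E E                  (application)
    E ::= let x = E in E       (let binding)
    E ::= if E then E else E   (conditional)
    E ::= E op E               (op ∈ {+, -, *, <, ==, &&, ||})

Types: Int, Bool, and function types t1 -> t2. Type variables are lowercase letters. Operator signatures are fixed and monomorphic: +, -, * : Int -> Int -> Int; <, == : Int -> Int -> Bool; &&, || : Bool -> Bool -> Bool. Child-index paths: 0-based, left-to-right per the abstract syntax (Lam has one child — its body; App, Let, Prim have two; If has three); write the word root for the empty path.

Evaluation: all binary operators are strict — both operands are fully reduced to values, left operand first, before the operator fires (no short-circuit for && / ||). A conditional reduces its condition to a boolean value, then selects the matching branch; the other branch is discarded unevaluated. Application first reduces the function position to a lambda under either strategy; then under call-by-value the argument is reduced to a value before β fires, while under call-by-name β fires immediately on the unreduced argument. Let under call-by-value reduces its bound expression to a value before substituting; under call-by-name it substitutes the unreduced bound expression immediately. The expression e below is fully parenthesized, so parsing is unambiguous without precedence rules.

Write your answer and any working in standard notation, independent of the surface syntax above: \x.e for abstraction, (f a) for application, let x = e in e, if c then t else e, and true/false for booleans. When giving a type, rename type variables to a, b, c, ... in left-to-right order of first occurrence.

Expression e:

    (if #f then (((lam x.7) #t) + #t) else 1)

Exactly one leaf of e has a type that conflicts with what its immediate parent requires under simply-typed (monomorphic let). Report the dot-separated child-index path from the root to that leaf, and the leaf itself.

Answer: 1.1 : true

Working:
  unify Bool ~ Bool
\x._ : a -> Int
  unify a -> Int ~ Bool -> b
  unify a ~ Bool
  unify Int ~ b
_ _ : Int
  unify Int ~ Int
  unify Bool ~ Int
  FAIL: mismatch Bool ~ Int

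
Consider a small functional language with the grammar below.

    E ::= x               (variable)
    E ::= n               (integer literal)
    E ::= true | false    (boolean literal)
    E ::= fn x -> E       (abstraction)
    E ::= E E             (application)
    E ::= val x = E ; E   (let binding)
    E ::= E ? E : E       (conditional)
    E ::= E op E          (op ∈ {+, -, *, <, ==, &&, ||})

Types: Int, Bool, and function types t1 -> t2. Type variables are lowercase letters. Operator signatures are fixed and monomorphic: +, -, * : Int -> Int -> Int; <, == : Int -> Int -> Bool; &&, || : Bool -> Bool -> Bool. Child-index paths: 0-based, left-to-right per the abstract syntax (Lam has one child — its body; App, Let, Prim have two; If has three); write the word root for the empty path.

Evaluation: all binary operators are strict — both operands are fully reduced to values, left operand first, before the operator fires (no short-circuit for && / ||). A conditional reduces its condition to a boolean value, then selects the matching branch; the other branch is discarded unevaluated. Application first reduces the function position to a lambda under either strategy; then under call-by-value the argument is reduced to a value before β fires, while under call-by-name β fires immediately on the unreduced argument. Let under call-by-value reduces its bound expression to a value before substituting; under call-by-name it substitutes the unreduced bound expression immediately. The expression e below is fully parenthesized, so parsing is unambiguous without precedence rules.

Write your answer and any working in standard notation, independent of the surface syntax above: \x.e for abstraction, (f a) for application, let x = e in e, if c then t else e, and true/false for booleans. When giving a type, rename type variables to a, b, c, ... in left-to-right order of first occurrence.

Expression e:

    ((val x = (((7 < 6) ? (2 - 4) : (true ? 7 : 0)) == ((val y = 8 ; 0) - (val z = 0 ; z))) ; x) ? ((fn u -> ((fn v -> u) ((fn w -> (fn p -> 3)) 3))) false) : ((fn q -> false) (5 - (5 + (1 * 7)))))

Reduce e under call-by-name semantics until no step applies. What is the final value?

Answer: false

Derivation:
step 0: (if (let x = ((if (7 < 6) then (2 - 4) else (if true then 7 else 0)) == ((let y = 8 in 0) - (let z = 0 in z))) in x) then ((\u.((\v.u) ((\w.(\p.3)) 3))) false) else ((\q.false) (5 - (5 + (1 * 7)))))
step 1: [let@0] (if ((if (7 < 6) then (2 - 4) else (if true then 7 else 0)) == ((let y = 8 in 0) - (let z = 0 in z))) then ((\u.((\v.u) ((\w.(\p.3)) 3))) false) else ((\q.false) (5 - (5 + (1 * 7)))))
step 2: [delta@0.0.0] (if ((if false then (2 - 4) else (if true then 7 else 0)) == ((let y = 8 in 0) - (let z = 0 in z))) then ((\u.((\v.u) ((\w.(\p.3)) 3))) false) else ((\q.false) (5 - (5 + (1 * 7)))))
step 3: [if@0.0] (if ((if true then 7 else 0) == ((let y = 8 in 0) - (let z = 0 in z))) then ((\u.((\v.u) ((\w.(\p.3)) 3))) false) else ((\q.false) (5 - (5 + (1 * 7)))))
step 4: [if@0.0] (if (7 == ((let y = 8 in 0) - (let z = 0 in z))) then ((\u.((\v.u) ((\w.(\p.3)) 3))) false) else ((\q.false) (5 - (5 + (1 * 7)))))
step 5: [let@0.1.0] (if (7 == (0 - (let z = 0 in z))) then ((\u.((\v.u) ((\w.(\p.3)) 3))) false) else ((\q.false) (5 - (5 + (1 * 7)))))
step 6: [let@0.1.1] (if (7 == (0 - 0)) then ((\u.((\v.u) ((\w.(\p.3)) 3))) false) else ((\q.false) (5 - (5 + (1 * 7)))))
step 7: [delta@0.1] (if (7 == 0) then ((\u.((\v.u) ((\w.(\p.3)) 3))) false) else ((\q.false) (5 - (5 + (1 * 7)))))
step 8: [delta@0] (if false then ((\u.((\v.u) ((\w.(\p.3)) 3))) false) else ((\q.false) (5 - (5 + (1 * 7)))))
step 9: [if@root] ((\q.false) (5 - (5 + (1 * 7))))
step 10: [beta@root] false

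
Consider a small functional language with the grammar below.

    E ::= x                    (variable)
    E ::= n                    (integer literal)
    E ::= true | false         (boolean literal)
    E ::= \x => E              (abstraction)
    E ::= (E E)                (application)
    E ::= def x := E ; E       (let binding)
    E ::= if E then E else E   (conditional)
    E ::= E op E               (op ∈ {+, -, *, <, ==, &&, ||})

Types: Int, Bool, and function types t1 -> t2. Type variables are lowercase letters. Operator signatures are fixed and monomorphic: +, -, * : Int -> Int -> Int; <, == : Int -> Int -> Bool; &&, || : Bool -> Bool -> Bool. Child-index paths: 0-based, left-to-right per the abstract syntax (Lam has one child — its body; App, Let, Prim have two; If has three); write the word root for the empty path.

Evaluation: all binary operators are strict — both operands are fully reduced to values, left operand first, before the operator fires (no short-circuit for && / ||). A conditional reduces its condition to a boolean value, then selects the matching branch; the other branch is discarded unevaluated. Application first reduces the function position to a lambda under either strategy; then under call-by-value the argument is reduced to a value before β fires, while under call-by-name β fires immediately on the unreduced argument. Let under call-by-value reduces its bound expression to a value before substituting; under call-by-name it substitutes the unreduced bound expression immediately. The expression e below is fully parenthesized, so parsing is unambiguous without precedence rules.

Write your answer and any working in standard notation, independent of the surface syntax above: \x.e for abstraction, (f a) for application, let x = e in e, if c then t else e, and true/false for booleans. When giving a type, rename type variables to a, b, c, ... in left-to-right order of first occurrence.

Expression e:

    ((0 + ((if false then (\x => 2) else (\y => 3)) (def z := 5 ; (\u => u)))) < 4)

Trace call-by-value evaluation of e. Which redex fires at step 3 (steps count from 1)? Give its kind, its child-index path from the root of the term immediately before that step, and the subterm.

Derivation:
step 0: ((0 + ((if false then (\x.2) else (\y.3)) (let z = 5 in (\u.u)))) < 4)
step 1: [if@0.1.0] ((0 + ((\y.3) (let z = 5 in (\u.u)))) < 4)
step 2: [let@0.1.1] ((0 + ((\y.3) (\u.u))) < 4)
step 3: [beta@0.1] ((0 + 3) < 4)

Answer: beta at 0.1 : ((\y.3) (\u.u))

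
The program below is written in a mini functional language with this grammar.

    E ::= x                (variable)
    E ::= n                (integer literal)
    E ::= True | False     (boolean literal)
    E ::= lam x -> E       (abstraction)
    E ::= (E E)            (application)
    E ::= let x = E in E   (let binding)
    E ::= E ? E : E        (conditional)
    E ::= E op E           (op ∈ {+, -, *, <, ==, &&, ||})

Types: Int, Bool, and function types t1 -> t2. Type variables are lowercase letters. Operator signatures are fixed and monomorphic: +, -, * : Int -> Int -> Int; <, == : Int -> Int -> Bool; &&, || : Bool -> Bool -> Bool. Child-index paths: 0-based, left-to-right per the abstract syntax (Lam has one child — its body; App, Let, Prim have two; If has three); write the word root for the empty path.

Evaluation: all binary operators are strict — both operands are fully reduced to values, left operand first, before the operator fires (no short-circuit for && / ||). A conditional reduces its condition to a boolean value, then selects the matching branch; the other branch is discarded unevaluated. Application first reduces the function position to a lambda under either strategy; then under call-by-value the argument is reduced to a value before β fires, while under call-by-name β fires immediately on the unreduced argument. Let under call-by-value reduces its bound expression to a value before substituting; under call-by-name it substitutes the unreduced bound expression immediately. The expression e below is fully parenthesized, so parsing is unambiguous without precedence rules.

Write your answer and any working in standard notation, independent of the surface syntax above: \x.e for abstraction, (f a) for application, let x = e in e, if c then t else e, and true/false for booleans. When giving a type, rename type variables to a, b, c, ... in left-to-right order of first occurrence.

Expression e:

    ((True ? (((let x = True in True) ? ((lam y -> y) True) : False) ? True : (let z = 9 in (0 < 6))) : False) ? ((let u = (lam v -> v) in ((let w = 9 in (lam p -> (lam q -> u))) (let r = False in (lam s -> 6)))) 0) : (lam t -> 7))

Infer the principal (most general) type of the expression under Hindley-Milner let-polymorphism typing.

Answer: Int -> Int

Working:
  unify Bool ~ Bool
let x : Bool
  unify Bool ~ Bool
y : a
\y._ : a -> a
  unify a -> a ~ Bool -> b
  unify a ~ Bool
  unify Bool ~ b
_ _ : Bool
  unify Bool ~ Bool
  unify Bool ~ Bool
let z : Int
  unify Int ~ Int
  unify Int ~ Int
  unify Bool ~ Bool
  unify Bool ~ Bool
  unify Bool ~ Bool
v : c
\v._ : c -> c
let u : forall. c -> c
let w : Int
u : f -> f
\q._ : e -> f -> f
\p._ : d -> e -> f -> f
let r : Bool
\s._ : g -> Int
  unify d -> e -> f -> f ~ (g -> Int) -> h
  unify d ~ g -> Int
  unify e -> f -> f ~ h
_ _ : e -> f -> f
  unify e -> f -> f ~ Int -> i
  unify e ~ Int
  unify f -> f ~ i
_ _ : f -> f
\t._ : j -> Int
  unify f -> f ~ j -> Int
  unify f ~ j
  unify j ~ Int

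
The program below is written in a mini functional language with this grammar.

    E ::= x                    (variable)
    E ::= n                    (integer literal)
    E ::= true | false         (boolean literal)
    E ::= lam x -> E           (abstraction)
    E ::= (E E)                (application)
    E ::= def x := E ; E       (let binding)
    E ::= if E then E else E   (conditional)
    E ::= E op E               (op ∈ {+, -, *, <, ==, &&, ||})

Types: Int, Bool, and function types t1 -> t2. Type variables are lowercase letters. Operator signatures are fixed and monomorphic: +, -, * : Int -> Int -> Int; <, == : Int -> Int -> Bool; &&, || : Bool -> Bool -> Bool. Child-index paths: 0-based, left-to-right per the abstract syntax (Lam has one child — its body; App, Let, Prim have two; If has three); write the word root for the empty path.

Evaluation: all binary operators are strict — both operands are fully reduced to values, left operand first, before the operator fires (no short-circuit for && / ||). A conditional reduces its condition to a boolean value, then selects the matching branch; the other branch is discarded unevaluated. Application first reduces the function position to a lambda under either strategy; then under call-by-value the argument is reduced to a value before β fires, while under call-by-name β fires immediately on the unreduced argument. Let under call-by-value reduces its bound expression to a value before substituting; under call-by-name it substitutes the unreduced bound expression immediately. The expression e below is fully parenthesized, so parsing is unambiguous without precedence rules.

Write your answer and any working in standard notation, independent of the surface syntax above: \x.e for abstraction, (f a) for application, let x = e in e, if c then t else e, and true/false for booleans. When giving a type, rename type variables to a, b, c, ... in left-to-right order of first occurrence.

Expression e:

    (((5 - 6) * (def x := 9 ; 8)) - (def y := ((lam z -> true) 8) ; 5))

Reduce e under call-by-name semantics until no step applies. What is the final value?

Answer: -13

Derivation:
step 0: (((5 - 6) * (let x = 9 in 8)) - (let y = ((\z.true) 8) in 5))
step 1: [delta@0.0] ((-1 * (let x = 9 in 8)) - (let y = ((\z.true) 8) in 5))
step 2: [let@0.1] ((-1 * 8) - (let y = ((\z.true) 8) in 5))
step 3: [delta@0] (-8 - (let y = ((\z.true) 8) in 5))
step 4: [let@1] (-8 - 5)
step 5: [delta@root] -13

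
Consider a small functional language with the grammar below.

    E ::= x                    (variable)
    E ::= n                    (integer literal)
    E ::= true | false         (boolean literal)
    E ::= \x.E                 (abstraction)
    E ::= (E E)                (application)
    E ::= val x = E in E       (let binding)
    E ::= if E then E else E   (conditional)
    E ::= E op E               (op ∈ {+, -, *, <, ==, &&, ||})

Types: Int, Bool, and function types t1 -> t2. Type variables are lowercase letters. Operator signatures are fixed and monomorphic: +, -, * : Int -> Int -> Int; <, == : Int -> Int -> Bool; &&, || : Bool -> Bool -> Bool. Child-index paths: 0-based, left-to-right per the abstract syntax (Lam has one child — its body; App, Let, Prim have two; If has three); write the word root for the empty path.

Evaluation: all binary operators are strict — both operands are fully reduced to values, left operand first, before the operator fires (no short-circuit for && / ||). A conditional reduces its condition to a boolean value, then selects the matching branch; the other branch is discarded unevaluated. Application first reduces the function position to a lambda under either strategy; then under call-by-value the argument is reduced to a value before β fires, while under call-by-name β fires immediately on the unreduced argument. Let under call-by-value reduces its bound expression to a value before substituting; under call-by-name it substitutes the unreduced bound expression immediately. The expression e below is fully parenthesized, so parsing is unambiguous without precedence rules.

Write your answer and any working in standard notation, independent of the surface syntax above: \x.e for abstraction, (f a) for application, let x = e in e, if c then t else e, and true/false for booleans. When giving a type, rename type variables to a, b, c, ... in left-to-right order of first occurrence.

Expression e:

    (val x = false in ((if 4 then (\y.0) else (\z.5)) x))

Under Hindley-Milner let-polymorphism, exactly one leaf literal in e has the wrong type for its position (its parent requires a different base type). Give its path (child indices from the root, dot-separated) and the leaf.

Working:
let x : Bool
  unify Int ~ Bool
  FAIL: mismatch Int ~ Bool

Answer: 1.0.0 : 4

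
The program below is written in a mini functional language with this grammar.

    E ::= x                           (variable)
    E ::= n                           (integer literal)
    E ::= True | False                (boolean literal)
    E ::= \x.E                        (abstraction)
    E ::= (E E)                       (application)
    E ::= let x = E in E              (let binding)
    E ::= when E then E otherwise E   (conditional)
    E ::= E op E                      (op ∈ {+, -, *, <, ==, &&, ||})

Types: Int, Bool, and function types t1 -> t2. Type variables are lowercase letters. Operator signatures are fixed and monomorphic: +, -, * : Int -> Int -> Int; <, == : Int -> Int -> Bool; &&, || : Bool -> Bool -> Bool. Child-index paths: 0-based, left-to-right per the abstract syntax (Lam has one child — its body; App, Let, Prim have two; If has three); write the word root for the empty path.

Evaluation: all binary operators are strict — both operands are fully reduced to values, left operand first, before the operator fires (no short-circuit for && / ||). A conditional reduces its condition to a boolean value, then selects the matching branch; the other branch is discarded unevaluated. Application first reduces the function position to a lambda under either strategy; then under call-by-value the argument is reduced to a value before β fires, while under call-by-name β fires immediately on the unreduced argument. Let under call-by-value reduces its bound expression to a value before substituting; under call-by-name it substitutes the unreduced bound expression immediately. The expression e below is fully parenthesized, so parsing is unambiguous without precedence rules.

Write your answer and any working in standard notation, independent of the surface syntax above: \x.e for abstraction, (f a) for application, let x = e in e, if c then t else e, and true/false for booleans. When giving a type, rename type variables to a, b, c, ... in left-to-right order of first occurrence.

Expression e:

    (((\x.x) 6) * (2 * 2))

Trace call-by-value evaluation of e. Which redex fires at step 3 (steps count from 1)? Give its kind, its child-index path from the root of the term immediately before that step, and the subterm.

Answer: delta at root : (6 * 4)

Derivation:
step 0: (((\x.x) 6) * (2 * 2))
step 1: [beta@0] (6 * (2 * 2))
step 2: [delta@1] (6 * 4)
step 3: [delta@root] 24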